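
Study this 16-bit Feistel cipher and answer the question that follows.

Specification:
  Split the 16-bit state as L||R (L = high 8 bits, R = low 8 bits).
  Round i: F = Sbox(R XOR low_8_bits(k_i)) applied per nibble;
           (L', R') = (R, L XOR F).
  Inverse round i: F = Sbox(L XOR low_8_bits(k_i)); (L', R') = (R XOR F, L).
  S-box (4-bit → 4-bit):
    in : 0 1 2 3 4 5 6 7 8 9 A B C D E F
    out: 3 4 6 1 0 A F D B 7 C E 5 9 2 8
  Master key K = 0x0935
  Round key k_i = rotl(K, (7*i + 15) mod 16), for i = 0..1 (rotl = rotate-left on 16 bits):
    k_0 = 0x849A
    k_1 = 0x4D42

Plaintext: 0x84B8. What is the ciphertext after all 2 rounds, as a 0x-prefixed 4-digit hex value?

s_0 = plaintext = 0x84B8
s_1 = Round(s_0, k_0) = 0xB8E2
s_2 = Round(s_1, k_1) = 0xE27B

0xE27B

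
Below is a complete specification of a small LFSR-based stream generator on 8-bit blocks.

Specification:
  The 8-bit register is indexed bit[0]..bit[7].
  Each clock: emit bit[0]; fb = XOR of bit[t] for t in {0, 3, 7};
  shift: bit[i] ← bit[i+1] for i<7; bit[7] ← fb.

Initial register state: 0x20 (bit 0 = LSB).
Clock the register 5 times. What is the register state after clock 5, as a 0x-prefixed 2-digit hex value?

0xE1

reg_0 = 0x20
clock 1: out=0, reg = 0x10
clock 2: out=0, reg = 0x08
clock 3: out=0, reg = 0x84
clock 4: out=0, reg = 0xC2
clock 5: out=0, reg = 0xE1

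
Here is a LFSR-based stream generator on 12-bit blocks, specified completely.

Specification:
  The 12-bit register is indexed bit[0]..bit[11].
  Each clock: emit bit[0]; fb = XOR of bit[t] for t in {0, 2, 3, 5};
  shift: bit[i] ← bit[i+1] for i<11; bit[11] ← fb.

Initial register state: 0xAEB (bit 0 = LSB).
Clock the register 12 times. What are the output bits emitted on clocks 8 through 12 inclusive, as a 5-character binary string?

reg_0 = 0xAEB
clock 1: out=1, reg = 0xD75
clock 2: out=1, reg = 0xEBA
clock 3: out=0, reg = 0x75D
clock 4: out=1, reg = 0xBAE
clock 5: out=0, reg = 0xDD7
clock 6: out=1, reg = 0x6EB
clock 7: out=1, reg = 0xB75
clock 8: out=1, reg = 0xDBA
clock 9: out=0, reg = 0x6DD
clock 10: out=1, reg = 0xB6E
clock 11: out=0, reg = 0xDB7
clock 12: out=1, reg = 0xEDB

10101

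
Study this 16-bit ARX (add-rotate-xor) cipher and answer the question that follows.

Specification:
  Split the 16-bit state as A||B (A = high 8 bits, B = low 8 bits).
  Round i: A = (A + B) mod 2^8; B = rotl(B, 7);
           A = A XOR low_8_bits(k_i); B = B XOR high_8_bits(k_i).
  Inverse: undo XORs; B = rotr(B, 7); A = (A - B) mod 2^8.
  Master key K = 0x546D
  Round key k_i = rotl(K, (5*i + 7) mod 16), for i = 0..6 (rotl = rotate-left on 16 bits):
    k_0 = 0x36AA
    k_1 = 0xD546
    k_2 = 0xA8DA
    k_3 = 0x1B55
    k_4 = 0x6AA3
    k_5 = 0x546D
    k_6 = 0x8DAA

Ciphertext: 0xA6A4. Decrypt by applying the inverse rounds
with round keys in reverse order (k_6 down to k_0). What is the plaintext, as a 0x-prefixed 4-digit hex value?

s_0 = ciphertext = 0xA6A4
s_1 = InvRound(s_0, k_6) = 0xBA52
s_2 = InvRound(s_1, k_5) = 0xCB0C
s_3 = InvRound(s_2, k_4) = 0x9CCC
s_4 = InvRound(s_3, k_3) = 0x1AAF
s_5 = InvRound(s_4, k_2) = 0xB20E
s_6 = InvRound(s_5, k_1) = 0x3DB7
s_7 = InvRound(s_6, k_0) = 0x9403

0x9403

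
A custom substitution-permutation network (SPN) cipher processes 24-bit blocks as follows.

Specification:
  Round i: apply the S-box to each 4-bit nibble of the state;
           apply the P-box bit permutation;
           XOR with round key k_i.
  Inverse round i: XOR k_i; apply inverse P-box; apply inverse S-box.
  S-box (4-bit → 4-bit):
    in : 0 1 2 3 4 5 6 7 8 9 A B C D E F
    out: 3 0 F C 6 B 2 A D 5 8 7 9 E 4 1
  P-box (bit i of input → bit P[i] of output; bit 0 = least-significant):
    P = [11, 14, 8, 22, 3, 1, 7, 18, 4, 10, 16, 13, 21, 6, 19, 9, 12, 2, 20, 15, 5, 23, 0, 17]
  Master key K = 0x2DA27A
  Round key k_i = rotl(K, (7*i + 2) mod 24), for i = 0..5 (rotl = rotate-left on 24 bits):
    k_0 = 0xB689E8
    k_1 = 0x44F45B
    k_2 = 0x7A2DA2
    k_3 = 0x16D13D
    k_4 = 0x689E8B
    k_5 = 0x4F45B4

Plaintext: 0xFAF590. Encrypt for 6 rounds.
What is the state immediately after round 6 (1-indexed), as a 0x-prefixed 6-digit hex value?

s_0 = plaintext = 0xFAF590
s_1 = Round(s_0, k_0) = 0x966550
s_2 = Round(s_1, k_1) = 0x409824
s_3 = Round(s_2, k_2) = 0xD75C3D
s_4 = Round(s_3, k_3) = 0xF032E8
s_5 = Round(s_4, k_4) = 0x21A13F
s_6 = Round(s_5, k_5) = 0xC94F15

0xC94F15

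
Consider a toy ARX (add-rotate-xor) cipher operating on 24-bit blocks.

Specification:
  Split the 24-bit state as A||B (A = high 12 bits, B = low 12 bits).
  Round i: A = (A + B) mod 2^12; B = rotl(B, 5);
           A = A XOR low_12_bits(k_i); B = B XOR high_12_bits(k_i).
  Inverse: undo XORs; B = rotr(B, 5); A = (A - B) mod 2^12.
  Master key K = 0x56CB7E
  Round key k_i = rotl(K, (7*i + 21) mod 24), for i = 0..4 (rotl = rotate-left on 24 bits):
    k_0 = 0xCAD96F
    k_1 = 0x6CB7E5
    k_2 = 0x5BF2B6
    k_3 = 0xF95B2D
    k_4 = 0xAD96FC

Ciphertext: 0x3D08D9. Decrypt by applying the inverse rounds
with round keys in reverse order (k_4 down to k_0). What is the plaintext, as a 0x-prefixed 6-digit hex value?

0x2FEB20

s_0 = ciphertext = 0x3D08D9
s_1 = InvRound(s_0, k_4) = 0x51C010
s_2 = InvRound(s_1, k_3) = 0xB352FC
s_3 = InvRound(s_2, k_2) = 0x7C91BA
s_4 = InvRound(s_3, k_1) = 0x7718BB
s_5 = InvRound(s_4, k_0) = 0x2FEB20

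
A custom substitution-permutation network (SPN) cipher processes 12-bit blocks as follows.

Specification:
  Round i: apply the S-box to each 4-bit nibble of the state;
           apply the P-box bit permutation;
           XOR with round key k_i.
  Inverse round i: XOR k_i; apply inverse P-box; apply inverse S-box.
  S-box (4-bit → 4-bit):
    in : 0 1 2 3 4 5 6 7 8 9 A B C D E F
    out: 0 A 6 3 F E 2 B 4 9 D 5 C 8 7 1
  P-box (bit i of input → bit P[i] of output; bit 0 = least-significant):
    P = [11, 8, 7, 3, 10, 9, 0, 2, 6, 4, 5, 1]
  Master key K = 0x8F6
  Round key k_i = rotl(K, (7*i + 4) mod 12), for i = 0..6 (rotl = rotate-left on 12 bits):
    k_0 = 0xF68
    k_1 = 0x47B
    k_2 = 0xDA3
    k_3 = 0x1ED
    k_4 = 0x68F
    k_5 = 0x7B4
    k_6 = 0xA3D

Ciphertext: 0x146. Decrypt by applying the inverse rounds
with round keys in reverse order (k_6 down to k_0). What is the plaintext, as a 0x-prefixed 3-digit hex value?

0xAFB

s_0 = ciphertext = 0x146
s_1 = InvRound(s_0, k_6) = 0x427
s_2 = InvRound(s_1, k_5) = 0x122
s_3 = InvRound(s_2, k_4) = 0x845
s_4 = InvRound(s_3, k_3) = 0x804
s_5 = InvRound(s_4, k_2) = 0xCA2
s_6 = InvRound(s_5, k_1) = 0x38A
s_7 = InvRound(s_6, k_0) = 0xAFB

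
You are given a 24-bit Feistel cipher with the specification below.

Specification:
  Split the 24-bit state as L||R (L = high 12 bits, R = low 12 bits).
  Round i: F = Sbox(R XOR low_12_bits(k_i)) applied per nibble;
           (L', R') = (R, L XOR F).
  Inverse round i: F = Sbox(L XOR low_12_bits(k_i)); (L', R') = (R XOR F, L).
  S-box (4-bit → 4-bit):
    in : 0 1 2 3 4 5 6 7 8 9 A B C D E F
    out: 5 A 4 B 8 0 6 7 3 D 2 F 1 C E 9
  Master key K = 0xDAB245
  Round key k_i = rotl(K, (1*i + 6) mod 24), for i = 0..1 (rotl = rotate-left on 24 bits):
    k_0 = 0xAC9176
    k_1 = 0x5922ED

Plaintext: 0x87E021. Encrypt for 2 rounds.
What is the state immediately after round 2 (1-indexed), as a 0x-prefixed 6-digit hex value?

0x2795F9

s_0 = plaintext = 0x87E021
s_1 = Round(s_0, k_0) = 0x021279
s_2 = Round(s_1, k_1) = 0x2795F9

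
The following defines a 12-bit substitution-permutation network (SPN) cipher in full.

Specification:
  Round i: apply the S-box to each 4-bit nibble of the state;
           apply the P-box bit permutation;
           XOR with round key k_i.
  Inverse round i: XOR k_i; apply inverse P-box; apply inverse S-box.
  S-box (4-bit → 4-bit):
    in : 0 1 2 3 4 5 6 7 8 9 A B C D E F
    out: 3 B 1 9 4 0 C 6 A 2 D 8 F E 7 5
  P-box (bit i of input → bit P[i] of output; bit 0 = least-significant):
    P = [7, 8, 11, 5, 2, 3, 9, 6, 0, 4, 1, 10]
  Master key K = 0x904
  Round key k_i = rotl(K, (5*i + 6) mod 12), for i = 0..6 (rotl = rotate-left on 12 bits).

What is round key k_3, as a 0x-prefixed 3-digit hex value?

0x920

K = 0x904
k_0 = rotl(K, (5*0+6) mod 12) = rotl(K, 6) = 0x124
k_1 = rotl(K, (5*1+6) mod 12) = rotl(K, 11) = 0x482
k_2 = rotl(K, (5*2+6) mod 12) = rotl(K, 4) = 0x049
k_3 = rotl(K, (5*3+6) mod 12) = rotl(K, 9) = 0x920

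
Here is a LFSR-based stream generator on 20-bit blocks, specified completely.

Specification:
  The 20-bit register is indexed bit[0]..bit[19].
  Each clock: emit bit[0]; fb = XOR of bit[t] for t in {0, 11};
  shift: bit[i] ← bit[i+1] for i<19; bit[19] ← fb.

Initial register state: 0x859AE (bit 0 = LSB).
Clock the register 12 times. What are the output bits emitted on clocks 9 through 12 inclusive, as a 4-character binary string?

1001

reg_0 = 0x859AE
clock 1: out=0, reg = 0xC2CD7
clock 2: out=1, reg = 0x6166B
clock 3: out=1, reg = 0xB0B35
clock 4: out=1, reg = 0x5859A
clock 5: out=0, reg = 0x2C2CD
clock 6: out=1, reg = 0x96166
clock 7: out=0, reg = 0x4B0B3
clock 8: out=1, reg = 0xA5859
clock 9: out=1, reg = 0x52C2C
clock 10: out=0, reg = 0xA9616
clock 11: out=0, reg = 0x54B0B
clock 12: out=1, reg = 0x2A585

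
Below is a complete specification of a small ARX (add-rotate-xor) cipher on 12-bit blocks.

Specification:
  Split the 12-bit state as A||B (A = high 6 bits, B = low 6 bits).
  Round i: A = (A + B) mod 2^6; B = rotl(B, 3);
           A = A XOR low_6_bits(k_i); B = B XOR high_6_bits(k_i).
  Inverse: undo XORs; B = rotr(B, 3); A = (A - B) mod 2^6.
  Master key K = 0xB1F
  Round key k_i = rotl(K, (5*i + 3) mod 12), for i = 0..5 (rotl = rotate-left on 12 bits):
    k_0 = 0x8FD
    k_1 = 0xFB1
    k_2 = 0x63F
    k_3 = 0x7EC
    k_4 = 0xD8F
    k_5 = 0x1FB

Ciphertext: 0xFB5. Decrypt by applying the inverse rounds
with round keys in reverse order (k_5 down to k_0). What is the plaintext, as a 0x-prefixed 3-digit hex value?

s_0 = ciphertext = 0xFB5
s_1 = InvRound(s_0, k_5) = 0xBD6
s_2 = InvRound(s_1, k_4) = 0x704
s_3 = InvRound(s_2, k_3) = 0x55B
s_4 = InvRound(s_3, k_2) = 0x498
s_5 = InvRound(s_4, k_1) = 0xBF4
s_6 = InvRound(s_5, k_0) = 0x63A

0x63A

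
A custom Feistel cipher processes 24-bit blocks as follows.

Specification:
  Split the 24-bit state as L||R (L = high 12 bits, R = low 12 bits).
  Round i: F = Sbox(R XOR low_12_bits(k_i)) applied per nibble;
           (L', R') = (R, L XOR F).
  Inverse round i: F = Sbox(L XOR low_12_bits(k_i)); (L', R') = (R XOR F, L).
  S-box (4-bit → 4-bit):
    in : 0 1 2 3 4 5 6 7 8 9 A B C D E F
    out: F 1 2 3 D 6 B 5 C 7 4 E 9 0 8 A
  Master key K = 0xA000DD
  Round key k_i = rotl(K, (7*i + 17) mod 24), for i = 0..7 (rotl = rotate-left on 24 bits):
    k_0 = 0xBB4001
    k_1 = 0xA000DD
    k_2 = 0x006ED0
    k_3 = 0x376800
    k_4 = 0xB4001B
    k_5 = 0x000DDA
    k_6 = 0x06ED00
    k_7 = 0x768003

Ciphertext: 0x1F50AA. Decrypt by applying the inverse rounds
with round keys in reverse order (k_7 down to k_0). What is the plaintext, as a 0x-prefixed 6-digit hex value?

s_0 = ciphertext = 0x1F50AA
s_1 = InvRound(s_0, k_7) = 0x1011F5
s_2 = InvRound(s_1, k_6) = 0x804101
s_3 = InvRound(s_2, k_5) = 0x709804
s_4 = InvRound(s_3, k_4) = 0xD16709
s_5 = InvRound(s_4, k_3) = 0x112D16
s_6 = InvRound(s_5, k_2) = 0x784112
s_7 = InvRound(s_6, k_1) = 0x475784
s_8 = InvRound(s_7, k_0) = 0xAD9475

0xAD9475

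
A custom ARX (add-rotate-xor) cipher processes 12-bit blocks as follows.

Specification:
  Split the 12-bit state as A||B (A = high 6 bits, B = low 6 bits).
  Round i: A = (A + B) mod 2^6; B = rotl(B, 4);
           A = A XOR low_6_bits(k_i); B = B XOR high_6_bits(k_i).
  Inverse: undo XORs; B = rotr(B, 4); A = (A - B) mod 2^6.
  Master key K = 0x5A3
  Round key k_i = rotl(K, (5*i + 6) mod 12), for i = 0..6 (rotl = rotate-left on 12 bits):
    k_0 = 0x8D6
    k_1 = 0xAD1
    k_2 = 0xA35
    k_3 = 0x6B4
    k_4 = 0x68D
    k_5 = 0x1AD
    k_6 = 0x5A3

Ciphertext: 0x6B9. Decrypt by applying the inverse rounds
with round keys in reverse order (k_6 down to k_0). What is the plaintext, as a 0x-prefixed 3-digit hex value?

0xDEB

s_0 = ciphertext = 0x6B9
s_1 = InvRound(s_0, k_6) = 0xEFE
s_2 = InvRound(s_1, k_5) = 0xCE3
s_3 = InvRound(s_2, k_4) = 0x5E7
s_4 = InvRound(s_3, k_3) = 0xB37
s_5 = InvRound(s_4, k_2) = 0x73D
s_6 = InvRound(s_5, k_1) = 0xD19
s_7 = InvRound(s_6, k_0) = 0xDEB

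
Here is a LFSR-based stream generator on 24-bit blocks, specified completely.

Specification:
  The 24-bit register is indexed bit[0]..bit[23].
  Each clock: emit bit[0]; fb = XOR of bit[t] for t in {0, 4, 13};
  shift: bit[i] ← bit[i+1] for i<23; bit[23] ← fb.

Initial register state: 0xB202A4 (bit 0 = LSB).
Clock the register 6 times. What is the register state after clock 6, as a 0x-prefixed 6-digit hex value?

reg_0 = 0xB202A4
clock 1: out=0, reg = 0x590152
clock 2: out=0, reg = 0xAC80A9
clock 3: out=1, reg = 0xD64054
clock 4: out=0, reg = 0xEB202A
clock 5: out=0, reg = 0xF59015
clock 6: out=1, reg = 0x7AC80A

0x7AC80A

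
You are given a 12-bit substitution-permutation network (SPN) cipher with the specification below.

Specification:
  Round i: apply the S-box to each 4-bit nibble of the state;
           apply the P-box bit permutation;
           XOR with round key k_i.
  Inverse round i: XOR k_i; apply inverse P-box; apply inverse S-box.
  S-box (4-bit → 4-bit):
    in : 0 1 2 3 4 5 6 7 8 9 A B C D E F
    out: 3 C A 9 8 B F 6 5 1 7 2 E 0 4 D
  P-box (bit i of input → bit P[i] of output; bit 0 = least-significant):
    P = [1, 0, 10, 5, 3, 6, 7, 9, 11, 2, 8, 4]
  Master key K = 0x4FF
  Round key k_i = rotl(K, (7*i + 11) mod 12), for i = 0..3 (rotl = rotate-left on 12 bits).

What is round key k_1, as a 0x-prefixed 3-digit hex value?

0xFD3

K = 0x4FF
k_0 = rotl(K, (7*0+11) mod 12) = rotl(K, 11) = 0xA7F
k_1 = rotl(K, (7*1+11) mod 12) = rotl(K, 6) = 0xFD3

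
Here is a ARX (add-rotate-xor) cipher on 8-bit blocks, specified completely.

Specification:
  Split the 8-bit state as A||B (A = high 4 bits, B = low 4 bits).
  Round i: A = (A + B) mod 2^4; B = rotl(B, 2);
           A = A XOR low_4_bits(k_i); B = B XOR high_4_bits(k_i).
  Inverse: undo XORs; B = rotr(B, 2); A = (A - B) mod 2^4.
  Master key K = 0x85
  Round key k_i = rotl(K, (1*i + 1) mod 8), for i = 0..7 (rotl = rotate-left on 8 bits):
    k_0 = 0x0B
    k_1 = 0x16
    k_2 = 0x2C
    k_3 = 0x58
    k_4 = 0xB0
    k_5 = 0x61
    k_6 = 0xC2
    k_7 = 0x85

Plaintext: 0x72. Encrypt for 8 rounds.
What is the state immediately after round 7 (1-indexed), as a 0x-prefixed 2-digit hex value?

s_0 = plaintext = 0x72
s_1 = Round(s_0, k_0) = 0x28
s_2 = Round(s_1, k_1) = 0xC3
s_3 = Round(s_2, k_2) = 0x3E
s_4 = Round(s_3, k_3) = 0x9E
s_5 = Round(s_4, k_4) = 0x70
s_6 = Round(s_5, k_5) = 0x66
s_7 = Round(s_6, k_6) = 0xE5
s_8 = Round(s_7, k_7) = 0x6D

0xE5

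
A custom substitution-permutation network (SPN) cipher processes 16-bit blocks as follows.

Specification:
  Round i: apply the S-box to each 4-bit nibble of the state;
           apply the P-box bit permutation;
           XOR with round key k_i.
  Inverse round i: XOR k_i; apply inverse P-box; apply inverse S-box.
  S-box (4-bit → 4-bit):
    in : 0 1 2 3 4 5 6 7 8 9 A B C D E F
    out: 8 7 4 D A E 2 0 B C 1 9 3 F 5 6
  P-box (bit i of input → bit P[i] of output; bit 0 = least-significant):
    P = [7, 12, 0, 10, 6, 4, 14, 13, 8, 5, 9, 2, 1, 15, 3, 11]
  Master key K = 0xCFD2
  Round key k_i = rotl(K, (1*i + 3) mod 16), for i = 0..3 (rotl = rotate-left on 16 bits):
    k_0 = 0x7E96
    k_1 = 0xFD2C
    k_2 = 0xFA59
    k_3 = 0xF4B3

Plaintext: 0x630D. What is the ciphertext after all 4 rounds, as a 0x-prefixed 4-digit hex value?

s_0 = plaintext = 0x630D
s_1 = Round(s_0, k_0) = 0xC913
s_2 = Round(s_1, k_1) = 0x3BFB
s_3 = Round(s_2, k_2) = 0xB7C7
s_4 = Round(s_3, k_3) = 0xFCE1

0xFCE1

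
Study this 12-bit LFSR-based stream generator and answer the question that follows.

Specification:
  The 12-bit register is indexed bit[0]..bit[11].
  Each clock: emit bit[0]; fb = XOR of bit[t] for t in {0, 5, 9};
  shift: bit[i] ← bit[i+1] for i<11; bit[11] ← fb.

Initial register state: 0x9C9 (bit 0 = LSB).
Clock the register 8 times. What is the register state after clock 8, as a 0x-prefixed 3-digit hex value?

0xDB9

reg_0 = 0x9C9
clock 1: out=1, reg = 0xCE4
clock 2: out=0, reg = 0xE72
clock 3: out=0, reg = 0x739
clock 4: out=1, reg = 0xB9C
clock 5: out=0, reg = 0xDCE
clock 6: out=0, reg = 0x6E7
clock 7: out=1, reg = 0xB73
clock 8: out=1, reg = 0xDB9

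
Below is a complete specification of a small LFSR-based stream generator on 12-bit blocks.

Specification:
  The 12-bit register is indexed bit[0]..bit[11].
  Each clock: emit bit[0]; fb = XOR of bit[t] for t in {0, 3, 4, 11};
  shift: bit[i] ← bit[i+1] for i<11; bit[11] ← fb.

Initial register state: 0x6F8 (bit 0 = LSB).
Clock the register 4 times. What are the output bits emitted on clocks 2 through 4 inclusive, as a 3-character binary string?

reg_0 = 0x6F8
clock 1: out=0, reg = 0x37C
clock 2: out=0, reg = 0x1BE
clock 3: out=0, reg = 0x0DF
clock 4: out=1, reg = 0x86F

001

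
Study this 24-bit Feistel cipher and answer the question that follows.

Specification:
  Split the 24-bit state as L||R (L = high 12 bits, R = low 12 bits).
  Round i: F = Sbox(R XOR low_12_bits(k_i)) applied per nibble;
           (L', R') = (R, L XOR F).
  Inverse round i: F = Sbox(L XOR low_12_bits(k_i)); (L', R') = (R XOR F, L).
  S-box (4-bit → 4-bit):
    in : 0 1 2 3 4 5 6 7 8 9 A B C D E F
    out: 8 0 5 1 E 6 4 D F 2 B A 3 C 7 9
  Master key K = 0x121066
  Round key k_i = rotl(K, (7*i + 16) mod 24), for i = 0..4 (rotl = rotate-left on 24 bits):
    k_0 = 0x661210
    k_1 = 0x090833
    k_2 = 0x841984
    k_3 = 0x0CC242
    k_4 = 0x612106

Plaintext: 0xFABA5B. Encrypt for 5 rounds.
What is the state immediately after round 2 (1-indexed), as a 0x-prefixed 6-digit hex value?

s_0 = plaintext = 0xFABA5B
s_1 = Round(s_0, k_0) = 0xA5B041
s_2 = Round(s_1, k_1) = 0x04158E
s_3 = Round(s_2, k_2) = 0x58E3CA
s_4 = Round(s_3, k_3) = 0x3CA571
s_5 = Round(s_4, k_4) = 0x571D17

0x04158E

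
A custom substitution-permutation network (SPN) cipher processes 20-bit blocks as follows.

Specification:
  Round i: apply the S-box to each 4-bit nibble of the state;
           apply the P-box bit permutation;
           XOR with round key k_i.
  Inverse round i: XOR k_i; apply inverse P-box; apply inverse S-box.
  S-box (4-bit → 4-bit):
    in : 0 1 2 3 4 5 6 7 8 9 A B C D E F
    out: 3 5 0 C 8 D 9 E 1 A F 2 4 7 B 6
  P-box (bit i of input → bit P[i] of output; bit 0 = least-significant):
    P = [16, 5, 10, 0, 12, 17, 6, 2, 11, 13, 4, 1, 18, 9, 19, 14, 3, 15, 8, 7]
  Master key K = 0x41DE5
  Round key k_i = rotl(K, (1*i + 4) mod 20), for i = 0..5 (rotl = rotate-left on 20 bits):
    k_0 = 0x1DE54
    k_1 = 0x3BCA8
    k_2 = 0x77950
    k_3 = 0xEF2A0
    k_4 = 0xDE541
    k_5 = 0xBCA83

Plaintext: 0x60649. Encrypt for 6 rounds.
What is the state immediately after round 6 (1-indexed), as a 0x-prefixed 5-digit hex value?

0xF72DA

s_0 = plaintext = 0x60649
s_1 = Round(s_0, k_0) = 0x5D4FB
s_2 = Round(s_1, k_1) = 0xDBF42
s_3 = Round(s_2, k_2) = 0x7DA4C
s_4 = Round(s_3, k_3) = 0x25D36
s_5 = Round(s_4, k_4) = 0x08D14
s_6 = Round(s_5, k_5) = 0xF72DA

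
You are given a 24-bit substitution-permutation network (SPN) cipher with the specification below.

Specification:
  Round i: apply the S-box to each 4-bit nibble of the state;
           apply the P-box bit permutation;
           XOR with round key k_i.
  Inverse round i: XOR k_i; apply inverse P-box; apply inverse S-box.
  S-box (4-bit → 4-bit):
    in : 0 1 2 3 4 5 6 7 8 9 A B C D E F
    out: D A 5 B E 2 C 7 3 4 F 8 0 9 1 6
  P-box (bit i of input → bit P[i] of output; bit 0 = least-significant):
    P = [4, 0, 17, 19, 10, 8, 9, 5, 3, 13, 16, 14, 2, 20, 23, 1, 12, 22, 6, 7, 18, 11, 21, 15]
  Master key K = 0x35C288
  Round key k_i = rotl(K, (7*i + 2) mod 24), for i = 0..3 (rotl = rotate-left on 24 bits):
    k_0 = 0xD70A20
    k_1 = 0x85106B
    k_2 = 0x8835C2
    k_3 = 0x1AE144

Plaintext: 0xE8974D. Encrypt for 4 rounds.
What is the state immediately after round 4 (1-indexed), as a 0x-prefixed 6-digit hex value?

0x1557EE

s_0 = plaintext = 0xE8974D
s_1 = Round(s_0, k_0) = 0x1A3918
s_2 = Round(s_1, k_1) = 0xD4899C
s_3 = Round(s_2, k_2) = 0xDDB706
s_4 = Round(s_3, k_3) = 0x1557EE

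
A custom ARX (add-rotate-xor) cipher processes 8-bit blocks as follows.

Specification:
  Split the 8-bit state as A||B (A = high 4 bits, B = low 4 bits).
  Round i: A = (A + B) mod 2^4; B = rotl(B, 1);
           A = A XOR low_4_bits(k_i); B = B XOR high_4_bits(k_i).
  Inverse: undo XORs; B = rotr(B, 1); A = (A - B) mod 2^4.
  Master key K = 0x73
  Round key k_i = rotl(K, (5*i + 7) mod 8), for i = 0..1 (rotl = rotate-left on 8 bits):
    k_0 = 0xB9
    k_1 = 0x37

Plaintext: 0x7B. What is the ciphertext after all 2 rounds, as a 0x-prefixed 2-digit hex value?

0x0A

s_0 = plaintext = 0x7B
s_1 = Round(s_0, k_0) = 0xBC
s_2 = Round(s_1, k_1) = 0x0A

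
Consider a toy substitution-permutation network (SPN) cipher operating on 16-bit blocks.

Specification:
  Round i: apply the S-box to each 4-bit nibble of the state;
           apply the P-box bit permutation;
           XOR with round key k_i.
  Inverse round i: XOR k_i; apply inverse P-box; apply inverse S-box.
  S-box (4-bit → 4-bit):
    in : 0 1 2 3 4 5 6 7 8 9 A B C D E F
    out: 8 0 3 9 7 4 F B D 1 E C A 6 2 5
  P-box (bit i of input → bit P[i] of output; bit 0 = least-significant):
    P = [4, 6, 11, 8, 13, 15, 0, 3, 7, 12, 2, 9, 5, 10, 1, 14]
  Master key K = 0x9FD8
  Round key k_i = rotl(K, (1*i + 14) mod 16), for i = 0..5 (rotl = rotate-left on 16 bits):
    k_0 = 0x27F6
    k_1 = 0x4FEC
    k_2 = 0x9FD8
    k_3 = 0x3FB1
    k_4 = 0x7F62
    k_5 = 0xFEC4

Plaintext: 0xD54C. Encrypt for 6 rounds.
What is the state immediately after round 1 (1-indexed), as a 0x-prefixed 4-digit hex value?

0x82B1

s_0 = plaintext = 0xD54C
s_1 = Round(s_0, k_0) = 0x82B1
s_2 = Round(s_1, k_1) = 0x1F47
s_3 = Round(s_2, k_2) = 0x3E0D
s_4 = Round(s_3, k_3) = 0x67D9
s_5 = Round(s_4, k_4) = 0xA9D1
s_6 = Round(s_5, k_5) = 0x3A47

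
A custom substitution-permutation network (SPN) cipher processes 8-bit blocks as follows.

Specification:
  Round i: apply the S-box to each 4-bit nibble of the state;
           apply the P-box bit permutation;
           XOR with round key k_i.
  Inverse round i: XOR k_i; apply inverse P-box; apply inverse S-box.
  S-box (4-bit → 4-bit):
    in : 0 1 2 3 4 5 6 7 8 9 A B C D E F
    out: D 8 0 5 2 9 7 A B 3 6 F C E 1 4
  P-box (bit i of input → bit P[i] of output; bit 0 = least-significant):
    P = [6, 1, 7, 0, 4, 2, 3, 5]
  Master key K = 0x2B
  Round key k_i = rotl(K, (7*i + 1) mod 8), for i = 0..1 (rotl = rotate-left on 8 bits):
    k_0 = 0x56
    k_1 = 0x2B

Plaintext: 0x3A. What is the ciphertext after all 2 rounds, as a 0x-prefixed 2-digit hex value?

0x82

s_0 = plaintext = 0x3A
s_1 = Round(s_0, k_0) = 0xCC
s_2 = Round(s_1, k_1) = 0x82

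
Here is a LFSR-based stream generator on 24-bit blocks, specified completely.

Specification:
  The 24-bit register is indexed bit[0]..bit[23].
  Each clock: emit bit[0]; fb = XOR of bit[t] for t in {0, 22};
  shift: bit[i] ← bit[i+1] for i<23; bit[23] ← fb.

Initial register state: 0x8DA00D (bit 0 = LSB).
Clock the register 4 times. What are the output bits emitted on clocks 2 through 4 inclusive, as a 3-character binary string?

011

reg_0 = 0x8DA00D
clock 1: out=1, reg = 0xC6D006
clock 2: out=0, reg = 0xE36803
clock 3: out=1, reg = 0x71B401
clock 4: out=1, reg = 0x38DA00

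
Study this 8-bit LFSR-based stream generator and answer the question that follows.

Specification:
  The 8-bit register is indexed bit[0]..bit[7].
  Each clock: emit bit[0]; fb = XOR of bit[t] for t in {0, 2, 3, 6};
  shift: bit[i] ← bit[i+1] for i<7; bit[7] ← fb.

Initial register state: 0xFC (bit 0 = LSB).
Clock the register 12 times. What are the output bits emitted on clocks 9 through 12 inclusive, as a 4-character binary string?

1100

reg_0 = 0xFC
clock 1: out=0, reg = 0xFE
clock 2: out=0, reg = 0xFF
clock 3: out=1, reg = 0x7F
clock 4: out=1, reg = 0x3F
clock 5: out=1, reg = 0x9F
clock 6: out=1, reg = 0xCF
clock 7: out=1, reg = 0x67
clock 8: out=1, reg = 0xB3
clock 9: out=1, reg = 0xD9
clock 10: out=1, reg = 0xEC
clock 11: out=0, reg = 0xF6
clock 12: out=0, reg = 0x7B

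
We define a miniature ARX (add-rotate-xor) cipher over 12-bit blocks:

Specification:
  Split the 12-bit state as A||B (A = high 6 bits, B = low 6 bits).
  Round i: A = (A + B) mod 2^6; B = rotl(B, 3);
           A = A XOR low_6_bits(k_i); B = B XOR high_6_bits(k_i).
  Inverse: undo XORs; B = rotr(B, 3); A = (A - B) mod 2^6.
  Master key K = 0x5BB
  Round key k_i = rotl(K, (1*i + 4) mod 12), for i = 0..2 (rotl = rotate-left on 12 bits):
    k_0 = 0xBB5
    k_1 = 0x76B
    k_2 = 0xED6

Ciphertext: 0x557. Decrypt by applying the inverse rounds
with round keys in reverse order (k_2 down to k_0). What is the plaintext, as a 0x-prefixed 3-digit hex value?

0x38D

s_0 = ciphertext = 0x557
s_1 = InvRound(s_0, k_2) = 0x7A5
s_2 = InvRound(s_1, k_1) = 0xB87
s_3 = InvRound(s_2, k_0) = 0x38D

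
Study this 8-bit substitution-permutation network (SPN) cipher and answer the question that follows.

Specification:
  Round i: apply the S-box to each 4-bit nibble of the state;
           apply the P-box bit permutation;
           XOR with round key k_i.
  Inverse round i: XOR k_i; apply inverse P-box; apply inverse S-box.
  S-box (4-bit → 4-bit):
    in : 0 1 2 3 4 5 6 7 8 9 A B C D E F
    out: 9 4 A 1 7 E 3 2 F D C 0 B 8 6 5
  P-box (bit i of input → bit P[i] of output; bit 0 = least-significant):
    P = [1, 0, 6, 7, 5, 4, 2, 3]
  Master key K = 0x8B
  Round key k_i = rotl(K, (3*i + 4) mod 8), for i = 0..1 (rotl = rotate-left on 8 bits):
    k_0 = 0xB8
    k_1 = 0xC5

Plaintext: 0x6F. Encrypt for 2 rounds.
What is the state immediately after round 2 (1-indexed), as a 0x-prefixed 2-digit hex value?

s_0 = plaintext = 0x6F
s_1 = Round(s_0, k_0) = 0xCA
s_2 = Round(s_1, k_1) = 0x3D

0x3D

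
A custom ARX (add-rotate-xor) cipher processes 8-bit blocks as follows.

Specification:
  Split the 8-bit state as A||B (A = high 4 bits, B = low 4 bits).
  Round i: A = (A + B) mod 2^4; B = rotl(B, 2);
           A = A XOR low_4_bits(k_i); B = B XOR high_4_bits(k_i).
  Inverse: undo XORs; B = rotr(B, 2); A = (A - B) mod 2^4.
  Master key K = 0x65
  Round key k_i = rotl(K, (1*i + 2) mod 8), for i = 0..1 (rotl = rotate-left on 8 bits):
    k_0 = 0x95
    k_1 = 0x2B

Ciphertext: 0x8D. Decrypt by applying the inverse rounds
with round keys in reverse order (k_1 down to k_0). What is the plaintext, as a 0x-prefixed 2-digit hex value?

s_0 = ciphertext = 0x8D
s_1 = InvRound(s_0, k_1) = 0x4F
s_2 = InvRound(s_1, k_0) = 0x89

0x89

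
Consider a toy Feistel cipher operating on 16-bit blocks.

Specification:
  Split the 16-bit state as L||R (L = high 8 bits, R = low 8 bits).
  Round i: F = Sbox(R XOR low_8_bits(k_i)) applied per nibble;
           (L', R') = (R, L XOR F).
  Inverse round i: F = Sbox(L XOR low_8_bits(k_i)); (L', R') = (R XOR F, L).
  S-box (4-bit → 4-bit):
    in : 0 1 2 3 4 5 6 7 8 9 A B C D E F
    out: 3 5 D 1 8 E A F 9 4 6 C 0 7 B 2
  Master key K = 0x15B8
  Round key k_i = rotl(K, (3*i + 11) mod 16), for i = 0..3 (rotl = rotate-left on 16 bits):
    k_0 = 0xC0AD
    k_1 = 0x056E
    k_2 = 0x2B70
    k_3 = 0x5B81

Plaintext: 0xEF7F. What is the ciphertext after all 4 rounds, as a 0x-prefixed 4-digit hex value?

0x405A

s_0 = plaintext = 0xEF7F
s_1 = Round(s_0, k_0) = 0x7F92
s_2 = Round(s_1, k_1) = 0x925F
s_3 = Round(s_2, k_2) = 0x5F40
s_4 = Round(s_3, k_3) = 0x405A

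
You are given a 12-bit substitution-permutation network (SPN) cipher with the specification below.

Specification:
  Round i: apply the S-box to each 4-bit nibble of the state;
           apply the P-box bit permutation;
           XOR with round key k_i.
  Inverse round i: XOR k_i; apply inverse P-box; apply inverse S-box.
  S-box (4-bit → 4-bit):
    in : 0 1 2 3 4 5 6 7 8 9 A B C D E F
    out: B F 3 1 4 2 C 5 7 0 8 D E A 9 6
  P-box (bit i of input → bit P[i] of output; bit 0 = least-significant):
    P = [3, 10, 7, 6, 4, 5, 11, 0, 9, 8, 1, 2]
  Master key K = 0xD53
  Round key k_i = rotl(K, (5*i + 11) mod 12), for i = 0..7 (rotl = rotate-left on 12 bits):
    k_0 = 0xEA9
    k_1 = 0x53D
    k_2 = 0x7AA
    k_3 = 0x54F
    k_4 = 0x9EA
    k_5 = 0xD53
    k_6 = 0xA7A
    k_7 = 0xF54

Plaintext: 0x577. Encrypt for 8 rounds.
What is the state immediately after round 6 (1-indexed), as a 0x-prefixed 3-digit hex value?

0x11B

s_0 = plaintext = 0x577
s_1 = Round(s_0, k_0) = 0x731
s_2 = Round(s_1, k_1) = 0x3E7
s_3 = Round(s_2, k_2) = 0x533
s_4 = Round(s_3, k_3) = 0x457
s_5 = Round(s_4, k_4) = 0x940
s_6 = Round(s_5, k_5) = 0x11B
s_7 = Round(s_6, k_6) = 0x185
s_8 = Round(s_7, k_7) = 0x062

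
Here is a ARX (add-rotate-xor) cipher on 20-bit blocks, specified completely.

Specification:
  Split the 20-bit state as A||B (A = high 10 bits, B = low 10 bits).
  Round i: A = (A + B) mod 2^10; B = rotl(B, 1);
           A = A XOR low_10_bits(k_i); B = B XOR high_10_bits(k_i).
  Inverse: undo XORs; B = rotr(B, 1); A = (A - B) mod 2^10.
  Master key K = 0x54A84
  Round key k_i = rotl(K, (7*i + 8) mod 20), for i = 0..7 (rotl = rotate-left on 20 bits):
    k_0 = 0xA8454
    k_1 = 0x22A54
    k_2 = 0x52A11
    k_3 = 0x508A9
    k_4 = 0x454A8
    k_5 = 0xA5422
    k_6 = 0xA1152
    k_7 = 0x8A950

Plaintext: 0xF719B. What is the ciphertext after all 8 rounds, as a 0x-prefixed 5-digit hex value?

0x5C58A

s_0 = plaintext = 0xF719B
s_1 = Round(s_0, k_0) = 0x48D97
s_2 = Round(s_1, k_1) = 0x3BBA4
s_3 = Round(s_2, k_2) = 0xA0E03
s_4 = Round(s_3, k_3) = 0x0BD45
s_5 = Round(s_4, k_4) = 0x7739F
s_6 = Round(s_5, k_5) = 0x565AA
s_7 = Round(s_6, k_6) = 0x945D0
s_8 = Round(s_7, k_7) = 0x5C58A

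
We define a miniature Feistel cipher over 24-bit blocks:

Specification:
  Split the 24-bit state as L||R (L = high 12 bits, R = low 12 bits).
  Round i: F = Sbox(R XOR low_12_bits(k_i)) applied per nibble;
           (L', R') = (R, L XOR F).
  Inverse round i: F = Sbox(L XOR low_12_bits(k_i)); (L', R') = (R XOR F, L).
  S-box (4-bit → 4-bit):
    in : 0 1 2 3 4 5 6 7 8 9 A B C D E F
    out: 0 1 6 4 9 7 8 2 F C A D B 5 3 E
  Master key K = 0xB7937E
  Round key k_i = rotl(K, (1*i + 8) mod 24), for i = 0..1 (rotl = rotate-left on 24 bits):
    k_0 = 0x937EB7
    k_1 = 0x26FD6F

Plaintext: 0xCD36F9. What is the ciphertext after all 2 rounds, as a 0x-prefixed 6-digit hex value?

s_0 = plaintext = 0xCD36F9
s_1 = Round(s_0, k_0) = 0x6F9340
s_2 = Round(s_1, k_1) = 0x340597

0x340597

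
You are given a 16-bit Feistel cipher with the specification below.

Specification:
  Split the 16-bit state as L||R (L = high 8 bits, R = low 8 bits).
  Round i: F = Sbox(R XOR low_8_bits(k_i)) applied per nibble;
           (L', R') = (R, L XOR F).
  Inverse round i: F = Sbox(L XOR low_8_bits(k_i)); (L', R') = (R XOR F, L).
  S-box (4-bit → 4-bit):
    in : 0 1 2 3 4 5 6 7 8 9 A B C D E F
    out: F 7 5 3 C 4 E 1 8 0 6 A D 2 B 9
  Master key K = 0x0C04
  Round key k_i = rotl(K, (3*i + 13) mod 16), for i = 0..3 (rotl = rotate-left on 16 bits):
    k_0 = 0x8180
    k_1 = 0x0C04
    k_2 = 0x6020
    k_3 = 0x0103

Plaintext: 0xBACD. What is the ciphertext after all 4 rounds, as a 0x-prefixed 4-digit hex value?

s_0 = plaintext = 0xBACD
s_1 = Round(s_0, k_0) = 0xCD78
s_2 = Round(s_1, k_1) = 0x78D0
s_3 = Round(s_2, k_2) = 0xD0E7
s_4 = Round(s_3, k_3) = 0xE76C

0xE76C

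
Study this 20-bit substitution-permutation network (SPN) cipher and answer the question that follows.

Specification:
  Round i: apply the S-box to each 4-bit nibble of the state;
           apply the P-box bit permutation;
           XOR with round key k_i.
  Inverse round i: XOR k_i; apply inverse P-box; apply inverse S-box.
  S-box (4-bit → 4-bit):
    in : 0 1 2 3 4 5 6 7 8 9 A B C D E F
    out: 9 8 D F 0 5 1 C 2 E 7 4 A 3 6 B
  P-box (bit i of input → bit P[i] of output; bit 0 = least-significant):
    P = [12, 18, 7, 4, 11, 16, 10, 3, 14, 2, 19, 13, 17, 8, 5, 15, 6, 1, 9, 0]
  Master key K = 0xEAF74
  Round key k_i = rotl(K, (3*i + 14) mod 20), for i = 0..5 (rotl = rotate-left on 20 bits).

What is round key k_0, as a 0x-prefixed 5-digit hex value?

0xD3ABD

K = 0xEAF74
k_0 = rotl(K, (3*0+14) mod 20) = rotl(K, 14) = 0xD3ABD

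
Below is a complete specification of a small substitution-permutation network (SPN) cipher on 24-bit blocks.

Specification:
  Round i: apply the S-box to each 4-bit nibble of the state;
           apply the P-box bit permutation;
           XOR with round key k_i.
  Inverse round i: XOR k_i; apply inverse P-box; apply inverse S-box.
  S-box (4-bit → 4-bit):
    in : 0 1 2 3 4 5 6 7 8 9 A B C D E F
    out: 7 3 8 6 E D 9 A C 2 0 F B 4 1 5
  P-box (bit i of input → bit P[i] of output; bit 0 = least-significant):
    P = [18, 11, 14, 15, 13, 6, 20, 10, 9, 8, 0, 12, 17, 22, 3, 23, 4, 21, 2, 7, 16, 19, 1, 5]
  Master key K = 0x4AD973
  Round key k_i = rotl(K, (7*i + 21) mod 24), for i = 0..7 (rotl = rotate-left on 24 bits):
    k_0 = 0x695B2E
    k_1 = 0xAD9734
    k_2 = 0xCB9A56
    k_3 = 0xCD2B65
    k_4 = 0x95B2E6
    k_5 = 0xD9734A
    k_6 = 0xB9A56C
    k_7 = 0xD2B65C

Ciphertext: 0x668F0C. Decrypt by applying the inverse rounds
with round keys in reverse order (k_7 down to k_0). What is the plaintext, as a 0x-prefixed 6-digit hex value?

0xED8781

s_0 = ciphertext = 0x668F0C
s_1 = InvRound(s_0, k_7) = 0xA12701
s_2 = InvRound(s_1, k_6) = 0x7DDF32
s_3 = InvRound(s_2, k_5) = 0x218ACC
s_4 = InvRound(s_3, k_4) = 0x8982F1
s_5 = InvRound(s_4, k_3) = 0xA599EC
s_6 = InvRound(s_5, k_2) = 0x4C01AE
s_7 = InvRound(s_6, k_1) = 0xFC4622
s_8 = InvRound(s_7, k_0) = 0xED8781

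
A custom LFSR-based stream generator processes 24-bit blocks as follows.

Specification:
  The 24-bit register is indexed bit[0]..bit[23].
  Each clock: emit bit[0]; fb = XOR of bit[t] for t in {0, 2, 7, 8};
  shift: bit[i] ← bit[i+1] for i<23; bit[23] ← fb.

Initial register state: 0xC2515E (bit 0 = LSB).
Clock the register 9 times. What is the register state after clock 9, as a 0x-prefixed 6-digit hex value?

reg_0 = 0xC2515E
clock 1: out=0, reg = 0x6128AF
clock 2: out=1, reg = 0xB09457
clock 3: out=1, reg = 0x584A2B
clock 4: out=1, reg = 0xAC2515
clock 5: out=1, reg = 0xD6128A
clock 6: out=0, reg = 0xEB0945
clock 7: out=1, reg = 0xF584A2
clock 8: out=0, reg = 0xFAC251
clock 9: out=1, reg = 0xFD6128

0xFD6128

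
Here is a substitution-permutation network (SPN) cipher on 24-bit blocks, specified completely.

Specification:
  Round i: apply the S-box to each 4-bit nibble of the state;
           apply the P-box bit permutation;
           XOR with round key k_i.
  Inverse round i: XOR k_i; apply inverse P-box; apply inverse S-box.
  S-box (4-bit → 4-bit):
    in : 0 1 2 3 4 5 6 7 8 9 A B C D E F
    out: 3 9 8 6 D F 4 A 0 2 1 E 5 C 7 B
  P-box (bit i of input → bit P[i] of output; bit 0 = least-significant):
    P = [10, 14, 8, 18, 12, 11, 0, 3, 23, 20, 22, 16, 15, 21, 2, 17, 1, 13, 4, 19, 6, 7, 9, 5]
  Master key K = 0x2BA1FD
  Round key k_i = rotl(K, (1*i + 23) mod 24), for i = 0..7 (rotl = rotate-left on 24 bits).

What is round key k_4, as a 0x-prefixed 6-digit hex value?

K = 0x2BA1FD
k_0 = rotl(K, (1*0+23) mod 24) = rotl(K, 23) = 0x95D0FE
k_1 = rotl(K, (1*1+23) mod 24) = rotl(K, 0) = 0x2BA1FD
k_2 = rotl(K, (1*2+23) mod 24) = rotl(K, 1) = 0x5743FA
k_3 = rotl(K, (1*3+23) mod 24) = rotl(K, 2) = 0xAE87F4
k_4 = rotl(K, (1*4+23) mod 24) = rotl(K, 3) = 0x5D0FE9

0x5D0FE9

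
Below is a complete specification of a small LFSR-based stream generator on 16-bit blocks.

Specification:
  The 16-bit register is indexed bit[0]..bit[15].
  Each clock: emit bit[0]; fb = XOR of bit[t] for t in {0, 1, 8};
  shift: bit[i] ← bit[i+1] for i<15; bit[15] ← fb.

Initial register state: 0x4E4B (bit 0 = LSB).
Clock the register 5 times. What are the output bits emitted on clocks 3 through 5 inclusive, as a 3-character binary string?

reg_0 = 0x4E4B
clock 1: out=1, reg = 0x2725
clock 2: out=1, reg = 0x1392
clock 3: out=0, reg = 0x09C9
clock 4: out=1, reg = 0x04E4
clock 5: out=0, reg = 0x0272

010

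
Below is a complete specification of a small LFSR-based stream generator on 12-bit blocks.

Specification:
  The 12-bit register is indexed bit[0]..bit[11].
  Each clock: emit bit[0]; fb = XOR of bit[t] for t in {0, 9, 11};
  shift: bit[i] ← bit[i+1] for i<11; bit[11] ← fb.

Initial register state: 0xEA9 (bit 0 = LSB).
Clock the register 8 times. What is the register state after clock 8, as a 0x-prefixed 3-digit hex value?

reg_0 = 0xEA9
clock 1: out=1, reg = 0xF54
clock 2: out=0, reg = 0x7AA
clock 3: out=0, reg = 0xBD5
clock 4: out=1, reg = 0xDEA
clock 5: out=0, reg = 0xEF5
clock 6: out=1, reg = 0xF7A
clock 7: out=0, reg = 0x7BD
clock 8: out=1, reg = 0x3DE

0x3DE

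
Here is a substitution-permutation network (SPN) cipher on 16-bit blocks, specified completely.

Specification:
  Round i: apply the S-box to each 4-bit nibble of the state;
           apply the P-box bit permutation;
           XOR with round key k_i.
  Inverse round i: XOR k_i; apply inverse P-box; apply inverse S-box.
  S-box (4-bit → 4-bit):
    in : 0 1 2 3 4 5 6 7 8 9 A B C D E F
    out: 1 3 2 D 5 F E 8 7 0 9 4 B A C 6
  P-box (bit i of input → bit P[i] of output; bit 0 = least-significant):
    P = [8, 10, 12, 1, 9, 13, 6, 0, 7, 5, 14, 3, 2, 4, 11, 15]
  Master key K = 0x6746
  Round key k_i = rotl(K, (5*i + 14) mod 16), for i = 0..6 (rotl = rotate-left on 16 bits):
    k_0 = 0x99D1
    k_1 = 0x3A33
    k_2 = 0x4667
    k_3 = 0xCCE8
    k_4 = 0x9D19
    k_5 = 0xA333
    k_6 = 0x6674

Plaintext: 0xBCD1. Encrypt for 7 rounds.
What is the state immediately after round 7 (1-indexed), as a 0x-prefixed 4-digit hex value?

0x15DC

s_0 = plaintext = 0xBCD1
s_1 = Round(s_0, k_0) = 0xB478
s_2 = Round(s_1, k_1) = 0x67B2
s_3 = Round(s_2, k_2) = 0xCA3F
s_4 = Round(s_3, k_3) = 0x5A35
s_5 = Round(s_4, k_4) = 0x02C6
s_6 = Round(s_5, k_5) = 0x9514
s_7 = Round(s_6, k_6) = 0x15DC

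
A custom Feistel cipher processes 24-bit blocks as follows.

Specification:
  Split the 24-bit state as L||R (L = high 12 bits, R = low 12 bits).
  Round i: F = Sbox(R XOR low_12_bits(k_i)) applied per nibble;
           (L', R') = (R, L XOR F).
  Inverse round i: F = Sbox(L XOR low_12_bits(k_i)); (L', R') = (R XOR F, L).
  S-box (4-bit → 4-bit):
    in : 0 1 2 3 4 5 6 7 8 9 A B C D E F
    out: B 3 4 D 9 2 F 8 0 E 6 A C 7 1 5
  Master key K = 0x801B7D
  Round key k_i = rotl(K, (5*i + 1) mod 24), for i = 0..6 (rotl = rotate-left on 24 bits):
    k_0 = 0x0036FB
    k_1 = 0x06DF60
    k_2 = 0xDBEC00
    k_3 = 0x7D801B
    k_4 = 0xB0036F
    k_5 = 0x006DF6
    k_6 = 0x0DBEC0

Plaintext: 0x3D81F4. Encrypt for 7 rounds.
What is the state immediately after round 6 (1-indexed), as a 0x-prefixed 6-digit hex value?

s_0 = plaintext = 0x3D81F4
s_1 = Round(s_0, k_0) = 0x1F4B6D
s_2 = Round(s_1, k_1) = 0xB6D843
s_3 = Round(s_2, k_2) = 0x8432F0
s_4 = Round(s_3, k_3) = 0x2F0C59
s_5 = Round(s_4, k_4) = 0xC5972F
s_6 = Round(s_5, k_5) = 0x72FA27
s_7 = Round(s_6, k_6) = 0xA27E37

0x72FA27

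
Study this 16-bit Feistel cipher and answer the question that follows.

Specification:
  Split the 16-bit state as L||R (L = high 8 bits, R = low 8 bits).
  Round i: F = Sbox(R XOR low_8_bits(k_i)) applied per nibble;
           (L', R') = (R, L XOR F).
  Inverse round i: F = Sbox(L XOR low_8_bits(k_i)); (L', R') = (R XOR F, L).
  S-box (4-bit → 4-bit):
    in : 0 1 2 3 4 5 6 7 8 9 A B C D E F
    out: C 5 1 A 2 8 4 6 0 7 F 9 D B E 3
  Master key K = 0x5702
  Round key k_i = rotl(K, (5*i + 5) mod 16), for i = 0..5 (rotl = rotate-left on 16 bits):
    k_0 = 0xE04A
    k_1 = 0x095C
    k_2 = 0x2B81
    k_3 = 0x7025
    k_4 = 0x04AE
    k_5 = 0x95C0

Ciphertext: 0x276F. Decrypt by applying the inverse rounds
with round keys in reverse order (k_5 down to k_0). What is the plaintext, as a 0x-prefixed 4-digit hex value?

s_0 = ciphertext = 0x276F
s_1 = InvRound(s_0, k_5) = 0x8927
s_2 = InvRound(s_1, k_4) = 0x3189
s_3 = InvRound(s_2, k_3) = 0xDB31
s_4 = InvRound(s_3, k_2) = 0xBEDB
s_5 = InvRound(s_4, k_1) = 0x3ABE
s_6 = InvRound(s_5, k_0) = 0xD23A

0xD23A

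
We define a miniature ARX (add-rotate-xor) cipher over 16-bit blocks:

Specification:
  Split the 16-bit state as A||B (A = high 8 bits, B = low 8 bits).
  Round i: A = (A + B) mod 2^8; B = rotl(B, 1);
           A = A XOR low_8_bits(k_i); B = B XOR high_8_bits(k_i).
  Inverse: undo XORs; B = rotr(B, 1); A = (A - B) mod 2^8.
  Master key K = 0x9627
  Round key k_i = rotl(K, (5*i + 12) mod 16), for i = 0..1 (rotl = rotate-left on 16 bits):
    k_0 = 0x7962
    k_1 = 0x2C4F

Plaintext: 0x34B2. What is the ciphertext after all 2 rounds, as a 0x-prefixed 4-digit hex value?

s_0 = plaintext = 0x34B2
s_1 = Round(s_0, k_0) = 0x841C
s_2 = Round(s_1, k_1) = 0xEF14

0xEF14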